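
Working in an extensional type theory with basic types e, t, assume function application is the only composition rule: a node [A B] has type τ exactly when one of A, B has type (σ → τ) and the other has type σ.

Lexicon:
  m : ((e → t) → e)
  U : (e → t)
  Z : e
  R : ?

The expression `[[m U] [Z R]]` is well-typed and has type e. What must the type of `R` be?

(e → (e → e))

For [[m U] [Z R]] to have type e with [m U] of type e, [Z R] must be the function: [Z R] : (e → e).
For [Z R] to have type (e → e) with Z of type e, R must be the function: R : (e → (e → e)).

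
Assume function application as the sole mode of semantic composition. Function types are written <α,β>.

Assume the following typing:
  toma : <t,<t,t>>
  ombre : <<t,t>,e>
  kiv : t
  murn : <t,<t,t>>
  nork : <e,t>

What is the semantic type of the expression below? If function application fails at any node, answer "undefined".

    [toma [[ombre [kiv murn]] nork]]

[kiv murn]: <t,<t,t>> applied to t yields <t,t>.
[ombre [kiv murn]]: <<t,t>,e> applied to <t,t> yields e.
[[ombre [kiv murn]] nork]: <e,t> applied to e yields t.
[toma [[ombre [kiv murn]] nork]]: <t,<t,t>> applied to t yields <t,t>.

<t,t>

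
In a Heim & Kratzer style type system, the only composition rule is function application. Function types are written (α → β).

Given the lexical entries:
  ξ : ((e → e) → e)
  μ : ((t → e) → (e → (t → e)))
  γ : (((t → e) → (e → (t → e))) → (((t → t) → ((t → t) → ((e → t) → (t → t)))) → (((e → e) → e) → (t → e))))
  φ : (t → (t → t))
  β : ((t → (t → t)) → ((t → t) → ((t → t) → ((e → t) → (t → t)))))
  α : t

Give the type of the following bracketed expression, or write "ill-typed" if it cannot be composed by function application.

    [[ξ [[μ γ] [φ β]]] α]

[μ γ]: functor γ : (((t → e) → (e → (t → e))) → (((t → t) → ((t → t) → ((e → t) → (t → t)))) → (((e → e) → e) → (t → e)))), argument μ : ((t → e) → (e → (t → e))); result (((t → t) → ((t → t) → ((e → t) → (t → t)))) → (((e → e) → e) → (t → e))).
[φ β]: functor β : ((t → (t → t)) → ((t → t) → ((t → t) → ((e → t) → (t → t))))), argument φ : (t → (t → t)); result ((t → t) → ((t → t) → ((e → t) → (t → t)))).
[[μ γ] [φ β]]: functor [μ γ] : (((t → t) → ((t → t) → ((e → t) → (t → t)))) → (((e → e) → e) → (t → e))), argument [φ β] : ((t → t) → ((t → t) → ((e → t) → (t → t)))); result (((e → e) → e) → (t → e)).
[ξ [[μ γ] [φ β]]]: functor [[μ γ] [φ β]] : (((e → e) → e) → (t → e)), argument ξ : ((e → e) → e); result (t → e).
[[ξ [[μ γ] [φ β]]] α]: functor [ξ [[μ γ] [φ β]]] : (t → e), argument α : t; result e.

e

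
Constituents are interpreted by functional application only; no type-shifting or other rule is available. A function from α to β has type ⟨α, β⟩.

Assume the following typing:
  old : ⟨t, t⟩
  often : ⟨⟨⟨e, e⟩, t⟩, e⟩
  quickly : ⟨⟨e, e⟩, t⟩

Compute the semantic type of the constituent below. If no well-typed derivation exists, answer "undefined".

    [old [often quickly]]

[often quickly]: often is ⟨⟨⟨e, e⟩, t⟩, e⟩, quickly is ⟨⟨e, e⟩, t⟩; result e.
[old [often quickly]]: ⟨t, t⟩ with e — neither is a function whose domain matches the other; composition fails here.

undefined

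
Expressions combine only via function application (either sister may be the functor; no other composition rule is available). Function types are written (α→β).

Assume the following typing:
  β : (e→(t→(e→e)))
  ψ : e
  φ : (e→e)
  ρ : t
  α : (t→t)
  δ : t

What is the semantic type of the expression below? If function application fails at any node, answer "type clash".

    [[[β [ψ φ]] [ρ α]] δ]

type clash

At [ψ φ], φ : (e→e) takes ψ : e, giving e.
At [β [ψ φ]], β : (e→(t→(e→e))) takes [ψ φ] : e, giving (t→(e→e)).
At [ρ α], α : (t→t) takes ρ : t, giving t.
At [[β [ψ φ]] [ρ α]], [β [ψ φ]] : (t→(e→e)) takes [ρ α] : t, giving (e→e).
At [[[β [ψ φ]] [ρ α]] δ]: neither (e→e) nor t can take the other as argument; the node is ill-typed.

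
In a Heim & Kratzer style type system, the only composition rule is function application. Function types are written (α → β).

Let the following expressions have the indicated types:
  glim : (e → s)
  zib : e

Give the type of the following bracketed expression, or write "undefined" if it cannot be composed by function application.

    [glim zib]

s

[glim zib]: functor glim : (e → s), argument zib : e; result s.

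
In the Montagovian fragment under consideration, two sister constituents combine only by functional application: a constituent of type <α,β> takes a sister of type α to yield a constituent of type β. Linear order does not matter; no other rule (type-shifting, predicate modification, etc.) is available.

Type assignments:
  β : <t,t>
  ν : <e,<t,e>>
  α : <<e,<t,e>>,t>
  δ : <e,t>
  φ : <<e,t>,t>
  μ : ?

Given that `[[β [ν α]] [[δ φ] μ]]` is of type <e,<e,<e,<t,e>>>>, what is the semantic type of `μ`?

[[β [ν α]] [[δ φ] μ]] is required to be <e,<e,<e,<t,e>>>>. [β [ν α]] : t cannot yield <e,<e,<e,<t,e>>>> as functor, so [[δ φ] μ] : <t,<e,<e,<e,<t,e>>>>>.
[[δ φ] μ] is required to be <t,<e,<e,<e,<t,e>>>>>. [δ φ] : t cannot yield <t,<e,<e,<e,<t,e>>>>> as functor, so μ : <t,<t,<e,<e,<e,<t,e>>>>>>.

<t,<t,<e,<e,<e,<t,e>>>>>>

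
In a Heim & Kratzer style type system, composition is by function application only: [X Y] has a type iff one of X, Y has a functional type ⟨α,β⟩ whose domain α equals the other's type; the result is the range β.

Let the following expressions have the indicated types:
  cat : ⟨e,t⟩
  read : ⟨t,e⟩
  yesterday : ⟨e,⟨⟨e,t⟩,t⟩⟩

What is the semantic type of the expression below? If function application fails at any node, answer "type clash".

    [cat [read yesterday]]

[read yesterday]: ⟨t,e⟩ with ⟨e,⟨⟨e,t⟩,t⟩⟩ — neither is a function whose domain matches the other; composition fails here.

type clash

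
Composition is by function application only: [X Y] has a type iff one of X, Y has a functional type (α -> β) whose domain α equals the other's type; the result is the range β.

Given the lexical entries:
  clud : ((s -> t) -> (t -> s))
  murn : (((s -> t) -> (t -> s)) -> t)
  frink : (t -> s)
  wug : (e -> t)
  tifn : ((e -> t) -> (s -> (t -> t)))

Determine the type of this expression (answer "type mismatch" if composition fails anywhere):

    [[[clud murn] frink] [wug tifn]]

(t -> t)

[clud murn]: (((s -> t) -> (t -> s)) -> t) applied to ((s -> t) -> (t -> s)) yields t.
[[clud murn] frink]: (t -> s) applied to t yields s.
[wug tifn]: ((e -> t) -> (s -> (t -> t))) applied to (e -> t) yields (s -> (t -> t)).
[[[clud murn] frink] [wug tifn]]: (s -> (t -> t)) applied to s yields (t -> t).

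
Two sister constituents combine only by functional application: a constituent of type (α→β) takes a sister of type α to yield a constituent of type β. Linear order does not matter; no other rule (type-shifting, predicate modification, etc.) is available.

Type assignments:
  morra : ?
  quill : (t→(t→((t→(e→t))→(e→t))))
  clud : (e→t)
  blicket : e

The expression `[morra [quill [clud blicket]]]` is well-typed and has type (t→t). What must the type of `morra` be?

[morra [quill [clud blicket]]] must have type (t→t). The sister [quill [clud blicket]] has type (t→((t→(e→t))→(e→t))); that is not a function onto (t→t), so morra must be the functor, of type ((t→((t→(e→t))→(e→t)))→(t→t)).

((t→((t→(e→t))→(e→t)))→(t→t))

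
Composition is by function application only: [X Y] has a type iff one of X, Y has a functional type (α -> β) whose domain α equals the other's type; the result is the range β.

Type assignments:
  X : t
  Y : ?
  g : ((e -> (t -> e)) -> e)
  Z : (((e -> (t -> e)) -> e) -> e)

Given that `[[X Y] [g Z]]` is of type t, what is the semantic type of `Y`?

For [[X Y] [g Z]] to have type t with [g Z] of type e, [X Y] must be the function: [X Y] : (e -> t).
For [X Y] to have type (e -> t) with X of type t, Y must be the function: Y : (t -> (e -> t)).

(t -> (e -> t))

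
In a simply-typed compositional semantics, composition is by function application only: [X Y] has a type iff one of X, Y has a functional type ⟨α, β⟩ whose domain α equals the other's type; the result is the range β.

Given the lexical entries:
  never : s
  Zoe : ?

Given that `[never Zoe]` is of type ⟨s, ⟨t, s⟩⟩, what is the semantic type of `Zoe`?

⟨s, ⟨s, ⟨t, s⟩⟩⟩

[never Zoe] must have type ⟨s, ⟨t, s⟩⟩. The sister never has type s; that is not a function onto ⟨s, ⟨t, s⟩⟩, so Zoe must be the functor, of type ⟨s, ⟨s, ⟨t, s⟩⟩⟩.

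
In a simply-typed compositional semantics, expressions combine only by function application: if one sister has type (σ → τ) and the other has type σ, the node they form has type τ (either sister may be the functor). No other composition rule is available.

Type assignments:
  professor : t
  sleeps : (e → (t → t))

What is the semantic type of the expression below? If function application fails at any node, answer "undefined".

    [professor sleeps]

[professor sleeps]: t and (e → (t → t)) cannot combine by function application — type clash.

undefined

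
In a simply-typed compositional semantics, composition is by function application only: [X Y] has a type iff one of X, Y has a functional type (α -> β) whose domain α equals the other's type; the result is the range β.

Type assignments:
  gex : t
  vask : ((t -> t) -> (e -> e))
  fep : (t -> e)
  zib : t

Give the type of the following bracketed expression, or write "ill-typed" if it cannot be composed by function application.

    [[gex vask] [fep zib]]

At [gex vask]: neither t nor ((t -> t) -> (e -> e)) can take the other as argument; the node is ill-typed.

ill-typed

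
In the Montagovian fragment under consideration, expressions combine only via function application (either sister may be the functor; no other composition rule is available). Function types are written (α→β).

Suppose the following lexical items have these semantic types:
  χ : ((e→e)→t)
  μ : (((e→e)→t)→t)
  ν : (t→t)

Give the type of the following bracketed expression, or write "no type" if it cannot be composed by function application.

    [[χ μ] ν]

[χ μ] — μ of type (((e→e)→t)→t) combines with χ of type ((e→e)→t): type t.
[[χ μ] ν] — ν of type (t→t) combines with [χ μ] of type t: type t.

t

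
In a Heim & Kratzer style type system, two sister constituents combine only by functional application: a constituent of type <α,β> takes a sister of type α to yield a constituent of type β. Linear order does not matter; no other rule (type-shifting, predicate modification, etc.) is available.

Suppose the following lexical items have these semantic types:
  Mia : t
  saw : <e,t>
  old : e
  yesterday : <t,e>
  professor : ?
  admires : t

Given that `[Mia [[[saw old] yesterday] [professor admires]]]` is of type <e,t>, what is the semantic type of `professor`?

<t,<e,<t,<e,t>>>>

For [Mia [[[saw old] yesterday] [professor admires]]] to have type <e,t> with Mia of type t, [[[saw old] yesterday] [professor admires]] must be the function: [[[saw old] yesterday] [professor admires]] : <t,<e,t>>.
For [[[saw old] yesterday] [professor admires]] to have type <t,<e,t>> with [[saw old] yesterday] of type e, [professor admires] must be the function: [professor admires] : <e,<t,<e,t>>>.
For [professor admires] to have type <e,<t,<e,t>>> with admires of type t, professor must be the function: professor : <t,<e,<t,<e,t>>>>.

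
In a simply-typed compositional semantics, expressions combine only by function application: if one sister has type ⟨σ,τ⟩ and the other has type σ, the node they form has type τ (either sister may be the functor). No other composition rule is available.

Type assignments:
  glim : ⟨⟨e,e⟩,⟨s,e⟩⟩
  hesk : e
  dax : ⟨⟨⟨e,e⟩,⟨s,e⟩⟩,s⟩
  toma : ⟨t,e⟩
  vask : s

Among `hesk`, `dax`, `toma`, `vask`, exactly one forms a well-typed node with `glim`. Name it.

dax

hesk : e — does not combine with glim.
dax — combines: dax : ⟨⟨⟨e,e⟩,⟨s,e⟩⟩,s⟩ takes glim : ⟨⟨e,e⟩,⟨s,e⟩⟩ as argument, giving s.
toma : ⟨t,e⟩ — does not combine with glim.
vask : s — does not combine with glim.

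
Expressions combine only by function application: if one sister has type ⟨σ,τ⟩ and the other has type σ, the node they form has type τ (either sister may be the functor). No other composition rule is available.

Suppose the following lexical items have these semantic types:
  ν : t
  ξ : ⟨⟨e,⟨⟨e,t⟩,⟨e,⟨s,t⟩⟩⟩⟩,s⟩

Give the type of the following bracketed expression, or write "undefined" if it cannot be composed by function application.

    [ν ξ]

[ν ξ]: t with ⟨⟨e,⟨⟨e,t⟩,⟨e,⟨s,t⟩⟩⟩⟩,s⟩ — neither is a function whose domain matches the other; composition fails here.

undefined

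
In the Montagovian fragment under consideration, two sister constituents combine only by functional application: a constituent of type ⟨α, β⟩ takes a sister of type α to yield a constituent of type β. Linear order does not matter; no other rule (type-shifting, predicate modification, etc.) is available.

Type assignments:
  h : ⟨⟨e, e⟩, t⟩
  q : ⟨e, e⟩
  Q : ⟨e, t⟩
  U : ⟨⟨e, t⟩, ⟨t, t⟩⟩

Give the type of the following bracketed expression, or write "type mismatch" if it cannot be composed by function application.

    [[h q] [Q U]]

At [h q], h : ⟨⟨e, e⟩, t⟩ takes q : ⟨e, e⟩, giving t.
At [Q U], U : ⟨⟨e, t⟩, ⟨t, t⟩⟩ takes Q : ⟨e, t⟩, giving ⟨t, t⟩.
At [[h q] [Q U]], [Q U] : ⟨t, t⟩ takes [h q] : t, giving t.

t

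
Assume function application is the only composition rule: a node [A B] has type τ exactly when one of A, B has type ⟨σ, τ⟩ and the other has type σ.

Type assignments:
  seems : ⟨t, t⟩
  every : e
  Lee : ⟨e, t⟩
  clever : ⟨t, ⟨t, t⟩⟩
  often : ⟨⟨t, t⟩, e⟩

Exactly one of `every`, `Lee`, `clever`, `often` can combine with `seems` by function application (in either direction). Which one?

every : e — does not combine with seems.
Lee : ⟨e, t⟩ — does not combine with seems.
clever : ⟨t, ⟨t, t⟩⟩ — does not combine with seems.
often — combines: often : ⟨⟨t, t⟩, e⟩ takes seems : ⟨t, t⟩ as argument, giving e.

often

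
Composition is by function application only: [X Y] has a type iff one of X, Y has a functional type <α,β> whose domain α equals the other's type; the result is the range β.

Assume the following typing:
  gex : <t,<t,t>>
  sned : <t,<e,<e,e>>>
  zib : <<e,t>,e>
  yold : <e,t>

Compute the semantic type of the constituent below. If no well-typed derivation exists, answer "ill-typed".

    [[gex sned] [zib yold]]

At [gex sned]: neither <t,<t,t>> nor <t,<e,<e,e>>> can take the other as argument; the node is ill-typed.

ill-typed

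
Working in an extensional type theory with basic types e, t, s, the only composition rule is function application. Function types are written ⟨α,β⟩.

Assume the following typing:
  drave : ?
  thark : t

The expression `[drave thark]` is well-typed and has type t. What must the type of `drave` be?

⟨t,t⟩

At [drave thark] (required: t): thark is t, which is not a function with range t; hence drave is the functor — type ⟨t,t⟩.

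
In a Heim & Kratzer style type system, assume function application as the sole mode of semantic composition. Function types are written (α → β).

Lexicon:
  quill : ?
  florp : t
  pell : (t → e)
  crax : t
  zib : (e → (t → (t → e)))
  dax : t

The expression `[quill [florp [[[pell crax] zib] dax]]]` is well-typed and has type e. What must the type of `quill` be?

For [quill [florp [[[pell crax] zib] dax]]] to have type e with [florp [[[pell crax] zib] dax]] of type e, quill must be the function: quill : (e → e).

(e → e)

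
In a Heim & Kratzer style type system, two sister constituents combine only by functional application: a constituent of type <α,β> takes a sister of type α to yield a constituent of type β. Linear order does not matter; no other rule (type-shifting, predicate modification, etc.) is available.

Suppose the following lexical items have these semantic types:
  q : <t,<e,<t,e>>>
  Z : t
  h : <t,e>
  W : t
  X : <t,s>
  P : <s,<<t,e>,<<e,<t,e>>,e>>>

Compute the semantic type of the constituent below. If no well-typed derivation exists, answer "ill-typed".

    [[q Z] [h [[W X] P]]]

[q Z]: functor q : <t,<e,<t,e>>>, argument Z : t; result <e,<t,e>>.
[W X]: functor X : <t,s>, argument W : t; result s.
[[W X] P]: functor P : <s,<<t,e>,<<e,<t,e>>,e>>>, argument [W X] : s; result <<t,e>,<<e,<t,e>>,e>>.
[h [[W X] P]]: functor [[W X] P] : <<t,e>,<<e,<t,e>>,e>>, argument h : <t,e>; result <<e,<t,e>>,e>.
[[q Z] [h [[W X] P]]]: functor [h [[W X] P]] : <<e,<t,e>>,e>, argument [q Z] : <e,<t,e>>; result e.

e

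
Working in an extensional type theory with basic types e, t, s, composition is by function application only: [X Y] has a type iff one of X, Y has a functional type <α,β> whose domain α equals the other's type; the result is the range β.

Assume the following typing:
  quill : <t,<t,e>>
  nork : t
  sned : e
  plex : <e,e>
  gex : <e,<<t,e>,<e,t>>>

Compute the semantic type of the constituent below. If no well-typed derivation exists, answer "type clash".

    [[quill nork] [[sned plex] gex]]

<e,t>

[quill nork]: <t,<t,e>> applied to t yields <t,e>.
[sned plex]: <e,e> applied to e yields e.
[[sned plex] gex]: <e,<<t,e>,<e,t>>> applied to e yields <<t,e>,<e,t>>.
[[quill nork] [[sned plex] gex]]: <<t,e>,<e,t>> applied to <t,e> yields <e,t>.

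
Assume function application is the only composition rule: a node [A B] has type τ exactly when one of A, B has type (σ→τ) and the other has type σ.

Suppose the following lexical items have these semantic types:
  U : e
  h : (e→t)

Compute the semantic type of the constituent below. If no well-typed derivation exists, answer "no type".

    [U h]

t

At [U h], h : (e→t) takes U : e, giving t.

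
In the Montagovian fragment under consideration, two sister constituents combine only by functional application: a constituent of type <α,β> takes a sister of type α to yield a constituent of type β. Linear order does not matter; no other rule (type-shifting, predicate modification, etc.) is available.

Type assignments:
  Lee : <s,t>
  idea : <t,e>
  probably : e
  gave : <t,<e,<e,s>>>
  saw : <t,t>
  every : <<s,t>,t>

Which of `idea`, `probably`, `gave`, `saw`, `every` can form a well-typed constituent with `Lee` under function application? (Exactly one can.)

every

idea : <t,e> — does not combine with Lee.
probably : e — does not combine with Lee.
gave : <t,<e,<e,s>>> — does not combine with Lee.
saw : <t,t> — does not combine with Lee.
every — combines: every : <<s,t>,t> takes Lee : <s,t> as argument, giving t.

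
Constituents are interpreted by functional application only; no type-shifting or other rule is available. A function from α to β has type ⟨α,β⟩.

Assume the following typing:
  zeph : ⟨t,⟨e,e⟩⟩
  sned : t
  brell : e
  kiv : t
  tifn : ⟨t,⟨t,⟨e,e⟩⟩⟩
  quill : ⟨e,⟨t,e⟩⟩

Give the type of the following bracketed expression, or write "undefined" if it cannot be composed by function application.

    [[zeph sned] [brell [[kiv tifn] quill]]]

[zeph sned]: functor zeph : ⟨t,⟨e,e⟩⟩, argument sned : t; result ⟨e,e⟩.
[kiv tifn]: functor tifn : ⟨t,⟨t,⟨e,e⟩⟩⟩, argument kiv : t; result ⟨t,⟨e,e⟩⟩.
[[kiv tifn] quill]: ⟨t,⟨e,e⟩⟩ with ⟨e,⟨t,e⟩⟩ — neither is a function whose domain matches the other; composition fails here.

undefined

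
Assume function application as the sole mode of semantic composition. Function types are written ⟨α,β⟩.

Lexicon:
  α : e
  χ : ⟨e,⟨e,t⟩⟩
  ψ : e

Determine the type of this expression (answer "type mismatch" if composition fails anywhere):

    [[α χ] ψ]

t

[α χ] — χ of type ⟨e,⟨e,t⟩⟩ combines with α of type e: type ⟨e,t⟩.
[[α χ] ψ] — [α χ] of type ⟨e,t⟩ combines with ψ of type e: type t.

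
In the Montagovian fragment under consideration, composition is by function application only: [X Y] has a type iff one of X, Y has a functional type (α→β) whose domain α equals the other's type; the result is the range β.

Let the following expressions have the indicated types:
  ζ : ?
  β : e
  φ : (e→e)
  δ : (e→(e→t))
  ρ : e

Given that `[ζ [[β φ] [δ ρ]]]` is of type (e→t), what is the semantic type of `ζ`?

(t→(e→t))

[ζ [[β φ] [δ ρ]]] must have type (e→t). The sister [[β φ] [δ ρ]] has type t; that is not a function onto (e→t), so ζ must be the functor, of type (t→(e→t)).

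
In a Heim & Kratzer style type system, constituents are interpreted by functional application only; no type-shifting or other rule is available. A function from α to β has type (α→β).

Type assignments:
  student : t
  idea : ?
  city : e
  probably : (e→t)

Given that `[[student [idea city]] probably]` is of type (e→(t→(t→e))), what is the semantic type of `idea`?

[[student [idea city]] probably] is required to be (e→(t→(t→e))). probably : (e→t) cannot yield (e→(t→(t→e))) as functor, so [student [idea city]] : ((e→t)→(e→(t→(t→e)))).
[student [idea city]] is required to be ((e→t)→(e→(t→(t→e)))). student : t cannot yield ((e→t)→(e→(t→(t→e)))) as functor, so [idea city] : (t→((e→t)→(e→(t→(t→e))))).
[idea city] is required to be (t→((e→t)→(e→(t→(t→e))))). city : e cannot yield (t→((e→t)→(e→(t→(t→e))))) as functor, so idea : (e→(t→((e→t)→(e→(t→(t→e)))))).

(e→(t→((e→t)→(e→(t→(t→e))))))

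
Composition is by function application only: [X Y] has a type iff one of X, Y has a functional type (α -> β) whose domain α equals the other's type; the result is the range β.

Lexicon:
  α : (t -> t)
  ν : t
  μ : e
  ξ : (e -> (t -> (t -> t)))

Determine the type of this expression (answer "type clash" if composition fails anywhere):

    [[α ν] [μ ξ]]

(t -> t)

[α ν]: (t -> t) applied to t yields t.
[μ ξ]: (e -> (t -> (t -> t))) applied to e yields (t -> (t -> t)).
[[α ν] [μ ξ]]: (t -> (t -> t)) applied to t yields (t -> t).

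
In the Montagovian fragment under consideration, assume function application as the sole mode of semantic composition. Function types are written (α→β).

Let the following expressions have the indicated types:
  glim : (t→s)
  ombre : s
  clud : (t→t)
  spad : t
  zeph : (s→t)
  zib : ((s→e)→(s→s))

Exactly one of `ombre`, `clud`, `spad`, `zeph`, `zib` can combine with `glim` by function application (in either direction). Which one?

ombre : s — neither side's domain matches the other.
clud : (t→t) — neither side's domain matches the other.
spad — combines: glim : (t→s) takes spad : t as argument, giving s.
zeph : (s→t) — neither side's domain matches the other.
zib : ((s→e)→(s→s)) — neither side's domain matches the other.

spad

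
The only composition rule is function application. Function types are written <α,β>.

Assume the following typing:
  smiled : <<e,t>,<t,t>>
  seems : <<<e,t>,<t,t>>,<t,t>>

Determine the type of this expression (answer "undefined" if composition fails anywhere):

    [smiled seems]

[smiled seems]: functor seems : <<<e,t>,<t,t>>,<t,t>>, argument smiled : <<e,t>,<t,t>>; result <t,t>.

<t,t>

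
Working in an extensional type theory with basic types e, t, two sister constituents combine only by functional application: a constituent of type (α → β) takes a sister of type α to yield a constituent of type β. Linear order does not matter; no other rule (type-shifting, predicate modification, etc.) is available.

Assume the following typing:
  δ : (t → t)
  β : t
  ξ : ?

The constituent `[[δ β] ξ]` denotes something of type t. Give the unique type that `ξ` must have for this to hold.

(t → t)

[[δ β] ξ] is required to be t. [δ β] : t cannot yield t as functor, so ξ : (t → t).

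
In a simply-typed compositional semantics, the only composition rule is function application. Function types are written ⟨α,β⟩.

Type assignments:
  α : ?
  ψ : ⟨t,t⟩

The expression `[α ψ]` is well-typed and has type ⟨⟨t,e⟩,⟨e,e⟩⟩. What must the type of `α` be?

⟨⟨t,t⟩,⟨⟨t,e⟩,⟨e,e⟩⟩⟩

[α ψ] is required to be ⟨⟨t,e⟩,⟨e,e⟩⟩. ψ : ⟨t,t⟩ cannot yield ⟨⟨t,e⟩,⟨e,e⟩⟩ as functor, so α : ⟨⟨t,t⟩,⟨⟨t,e⟩,⟨e,e⟩⟩⟩.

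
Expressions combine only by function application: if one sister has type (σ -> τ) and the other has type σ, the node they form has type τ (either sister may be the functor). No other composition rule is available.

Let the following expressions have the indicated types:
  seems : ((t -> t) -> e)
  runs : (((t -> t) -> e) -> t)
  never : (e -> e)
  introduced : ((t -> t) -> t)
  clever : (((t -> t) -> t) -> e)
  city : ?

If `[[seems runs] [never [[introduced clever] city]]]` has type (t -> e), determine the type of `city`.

At [[seems runs] [never [[introduced clever] city]]] (required: (t -> e)): [seems runs] is t, which is not a function with range (t -> e); hence [never [[introduced clever] city]] is the functor — type (t -> (t -> e)).
At [never [[introduced clever] city]] (required: (t -> (t -> e))): never is (e -> e), which is not a function with range (t -> (t -> e)); hence [[introduced clever] city] is the functor — type ((e -> e) -> (t -> (t -> e))).
At [[introduced clever] city] (required: ((e -> e) -> (t -> (t -> e)))): [introduced clever] is e, which is not a function with range ((e -> e) -> (t -> (t -> e))); hence city is the functor — type (e -> ((e -> e) -> (t -> (t -> e)))).

(e -> ((e -> e) -> (t -> (t -> e))))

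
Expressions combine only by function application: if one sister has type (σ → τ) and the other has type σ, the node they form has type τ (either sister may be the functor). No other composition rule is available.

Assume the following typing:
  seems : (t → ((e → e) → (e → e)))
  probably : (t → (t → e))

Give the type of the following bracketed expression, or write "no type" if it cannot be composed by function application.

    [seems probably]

no type

At [seems probably]: neither (t → ((e → e) → (e → e))) nor (t → (t → e)) can take the other as argument; the node is ill-typed.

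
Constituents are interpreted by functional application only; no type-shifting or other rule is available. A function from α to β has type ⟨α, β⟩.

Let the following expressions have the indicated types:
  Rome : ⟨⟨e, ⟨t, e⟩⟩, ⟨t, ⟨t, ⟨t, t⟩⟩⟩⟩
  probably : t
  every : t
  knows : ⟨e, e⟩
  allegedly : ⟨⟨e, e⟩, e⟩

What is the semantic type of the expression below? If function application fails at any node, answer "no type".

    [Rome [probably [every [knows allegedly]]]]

no type

[knows allegedly]: functor allegedly : ⟨⟨e, e⟩, e⟩, argument knows : ⟨e, e⟩; result e.
At [every [knows allegedly]]: neither t nor e can take the other as argument; the node is ill-typed.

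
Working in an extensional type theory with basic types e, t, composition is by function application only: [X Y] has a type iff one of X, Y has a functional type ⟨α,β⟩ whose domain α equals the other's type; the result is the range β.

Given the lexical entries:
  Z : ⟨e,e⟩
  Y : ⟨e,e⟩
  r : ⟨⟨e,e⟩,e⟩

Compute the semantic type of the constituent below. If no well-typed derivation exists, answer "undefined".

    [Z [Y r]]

e

[Y r]: functor r : ⟨⟨e,e⟩,e⟩, argument Y : ⟨e,e⟩; result e.
[Z [Y r]]: functor Z : ⟨e,e⟩, argument [Y r] : e; result e.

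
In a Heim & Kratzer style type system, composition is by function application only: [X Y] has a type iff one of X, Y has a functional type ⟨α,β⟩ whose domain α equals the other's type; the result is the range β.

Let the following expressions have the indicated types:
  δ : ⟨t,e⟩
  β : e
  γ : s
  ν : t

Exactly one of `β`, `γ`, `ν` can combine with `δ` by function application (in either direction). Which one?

ν

β : e — neither side's domain matches the other.
γ : s — neither side's domain matches the other.
ν — combines: δ : ⟨t,e⟩ takes ν : t as argument, giving e.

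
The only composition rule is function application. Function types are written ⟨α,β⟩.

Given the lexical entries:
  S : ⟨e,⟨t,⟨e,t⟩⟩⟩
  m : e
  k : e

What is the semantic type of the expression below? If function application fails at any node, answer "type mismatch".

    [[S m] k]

[S m]: functor S : ⟨e,⟨t,⟨e,t⟩⟩⟩, argument m : e; result ⟨t,⟨e,t⟩⟩.
[[S m] k]: ⟨t,⟨e,t⟩⟩ and e cannot combine by function application — type clash.

type mismatch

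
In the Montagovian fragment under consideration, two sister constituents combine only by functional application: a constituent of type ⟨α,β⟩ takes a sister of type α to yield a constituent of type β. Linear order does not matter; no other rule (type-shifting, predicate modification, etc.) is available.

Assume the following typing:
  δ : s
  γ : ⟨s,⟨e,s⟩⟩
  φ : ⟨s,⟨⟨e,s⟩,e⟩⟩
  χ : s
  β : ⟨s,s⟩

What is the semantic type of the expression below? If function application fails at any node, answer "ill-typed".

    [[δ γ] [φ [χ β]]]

[δ γ]: γ is ⟨s,⟨e,s⟩⟩, δ is s; result ⟨e,s⟩.
[χ β]: β is ⟨s,s⟩, χ is s; result s.
[φ [χ β]]: φ is ⟨s,⟨⟨e,s⟩,e⟩⟩, [χ β] is s; result ⟨⟨e,s⟩,e⟩.
[[δ γ] [φ [χ β]]]: [φ [χ β]] is ⟨⟨e,s⟩,e⟩, [δ γ] is ⟨e,s⟩; result e.

e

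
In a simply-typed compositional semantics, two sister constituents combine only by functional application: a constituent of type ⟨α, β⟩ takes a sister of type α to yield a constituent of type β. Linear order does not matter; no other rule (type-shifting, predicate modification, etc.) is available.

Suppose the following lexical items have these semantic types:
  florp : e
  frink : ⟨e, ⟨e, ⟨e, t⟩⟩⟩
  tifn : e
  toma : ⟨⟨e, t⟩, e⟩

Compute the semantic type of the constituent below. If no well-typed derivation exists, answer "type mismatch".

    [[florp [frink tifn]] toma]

e

At [frink tifn], frink : ⟨e, ⟨e, ⟨e, t⟩⟩⟩ takes tifn : e, giving ⟨e, ⟨e, t⟩⟩.
At [florp [frink tifn]], [frink tifn] : ⟨e, ⟨e, t⟩⟩ takes florp : e, giving ⟨e, t⟩.
At [[florp [frink tifn]] toma], toma : ⟨⟨e, t⟩, e⟩ takes [florp [frink tifn]] : ⟨e, t⟩, giving e.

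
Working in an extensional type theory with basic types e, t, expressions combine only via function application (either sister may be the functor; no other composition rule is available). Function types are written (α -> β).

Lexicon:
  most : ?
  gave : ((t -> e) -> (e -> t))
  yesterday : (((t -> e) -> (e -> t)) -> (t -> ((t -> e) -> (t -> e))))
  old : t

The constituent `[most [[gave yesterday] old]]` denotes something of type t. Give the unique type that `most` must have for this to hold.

(((t -> e) -> (t -> e)) -> t)

At [most [[gave yesterday] old]] (required: t): [[gave yesterday] old] is ((t -> e) -> (t -> e)), which is not a function with range t; hence most is the functor — type (((t -> e) -> (t -> e)) -> t).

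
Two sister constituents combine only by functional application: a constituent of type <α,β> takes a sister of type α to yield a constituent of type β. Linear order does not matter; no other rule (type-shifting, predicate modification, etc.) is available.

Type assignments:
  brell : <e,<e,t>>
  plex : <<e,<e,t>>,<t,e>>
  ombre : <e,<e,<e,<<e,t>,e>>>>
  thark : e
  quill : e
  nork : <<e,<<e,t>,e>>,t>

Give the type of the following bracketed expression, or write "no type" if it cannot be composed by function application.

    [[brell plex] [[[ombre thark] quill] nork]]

[brell plex]: plex is <<e,<e,t>>,<t,e>>, brell is <e,<e,t>>; result <t,e>.
[ombre thark]: ombre is <e,<e,<e,<<e,t>,e>>>>, thark is e; result <e,<e,<<e,t>,e>>>.
[[ombre thark] quill]: [ombre thark] is <e,<e,<<e,t>,e>>>, quill is e; result <e,<<e,t>,e>>.
[[[ombre thark] quill] nork]: nork is <<e,<<e,t>,e>>,t>, [[ombre thark] quill] is <e,<<e,t>,e>>; result t.
[[brell plex] [[[ombre thark] quill] nork]]: [brell plex] is <t,e>, [[[ombre thark] quill] nork] is t; result e.

e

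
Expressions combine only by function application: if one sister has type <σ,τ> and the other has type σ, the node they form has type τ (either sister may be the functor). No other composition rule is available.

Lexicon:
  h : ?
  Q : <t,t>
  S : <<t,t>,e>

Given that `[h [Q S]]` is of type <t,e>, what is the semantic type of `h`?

[h [Q S]] must have type <t,e>. The sister [Q S] has type e; that is not a function onto <t,e>, so h must be the functor, of type <e,<t,e>>.

<e,<t,e>>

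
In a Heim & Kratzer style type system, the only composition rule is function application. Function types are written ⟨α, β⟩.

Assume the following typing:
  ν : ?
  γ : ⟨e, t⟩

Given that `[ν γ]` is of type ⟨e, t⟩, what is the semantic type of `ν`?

⟨⟨e, t⟩, ⟨e, t⟩⟩

At [ν γ] (required: ⟨e, t⟩): γ is ⟨e, t⟩, which is not a function with range ⟨e, t⟩; hence ν is the functor — type ⟨⟨e, t⟩, ⟨e, t⟩⟩.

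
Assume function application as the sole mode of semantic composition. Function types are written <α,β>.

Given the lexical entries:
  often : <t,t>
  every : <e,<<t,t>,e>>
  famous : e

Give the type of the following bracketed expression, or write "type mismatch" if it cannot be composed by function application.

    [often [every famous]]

[every famous]: <e,<<t,t>,e>> applied to e yields <<t,t>,e>.
[often [every famous]]: <<t,t>,e> applied to <t,t> yields e.

e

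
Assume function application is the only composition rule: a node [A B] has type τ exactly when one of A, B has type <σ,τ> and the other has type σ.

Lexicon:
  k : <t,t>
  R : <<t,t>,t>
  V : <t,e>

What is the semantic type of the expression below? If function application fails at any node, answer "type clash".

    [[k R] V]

At [k R], R : <<t,t>,t> takes k : <t,t>, giving t.
At [[k R] V], V : <t,e> takes [k R] : t, giving e.

e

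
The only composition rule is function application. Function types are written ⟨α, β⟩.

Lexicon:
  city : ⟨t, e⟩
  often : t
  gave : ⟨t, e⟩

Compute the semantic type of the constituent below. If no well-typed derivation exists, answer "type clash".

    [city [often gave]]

[often gave]: gave is ⟨t, e⟩, often is t; result e.
[city [often gave]]: ⟨t, e⟩ and e cannot combine by function application — type clash.

type clash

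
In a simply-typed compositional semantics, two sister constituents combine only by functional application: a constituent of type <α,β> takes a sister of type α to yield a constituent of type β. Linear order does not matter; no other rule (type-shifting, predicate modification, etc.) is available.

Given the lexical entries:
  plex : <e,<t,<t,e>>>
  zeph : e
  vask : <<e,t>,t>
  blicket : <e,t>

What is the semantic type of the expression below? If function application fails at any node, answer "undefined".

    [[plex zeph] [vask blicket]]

<t,e>

[plex zeph]: plex is <e,<t,<t,e>>>, zeph is e; result <t,<t,e>>.
[vask blicket]: vask is <<e,t>,t>, blicket is <e,t>; result t.
[[plex zeph] [vask blicket]]: [plex zeph] is <t,<t,e>>, [vask blicket] is t; result <t,e>.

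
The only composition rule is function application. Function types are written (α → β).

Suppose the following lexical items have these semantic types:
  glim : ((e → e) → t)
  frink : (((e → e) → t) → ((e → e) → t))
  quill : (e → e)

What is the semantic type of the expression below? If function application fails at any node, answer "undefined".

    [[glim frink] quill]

t

[glim frink] — frink of type (((e → e) → t) → ((e → e) → t)) combines with glim of type ((e → e) → t): type ((e → e) → t).
[[glim frink] quill] — [glim frink] of type ((e → e) → t) combines with quill of type (e → e): type t.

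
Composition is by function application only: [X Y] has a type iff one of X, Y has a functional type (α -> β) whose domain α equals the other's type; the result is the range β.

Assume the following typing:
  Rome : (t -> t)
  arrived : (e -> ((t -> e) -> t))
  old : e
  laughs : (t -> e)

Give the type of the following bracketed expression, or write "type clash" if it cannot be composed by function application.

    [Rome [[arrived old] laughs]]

t

At [arrived old], arrived : (e -> ((t -> e) -> t)) takes old : e, giving ((t -> e) -> t).
At [[arrived old] laughs], [arrived old] : ((t -> e) -> t) takes laughs : (t -> e), giving t.
At [Rome [[arrived old] laughs]], Rome : (t -> t) takes [[arrived old] laughs] : t, giving t.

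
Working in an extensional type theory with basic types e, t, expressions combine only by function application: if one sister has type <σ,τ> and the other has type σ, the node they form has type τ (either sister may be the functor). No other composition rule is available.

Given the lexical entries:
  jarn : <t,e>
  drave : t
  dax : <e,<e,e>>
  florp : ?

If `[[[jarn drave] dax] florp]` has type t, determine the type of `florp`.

[[[jarn drave] dax] florp] must have type t. The sister [[jarn drave] dax] has type <e,e>; that is not a function onto t, so florp must be the functor, of type <<e,e>,t>.

<<e,e>,t>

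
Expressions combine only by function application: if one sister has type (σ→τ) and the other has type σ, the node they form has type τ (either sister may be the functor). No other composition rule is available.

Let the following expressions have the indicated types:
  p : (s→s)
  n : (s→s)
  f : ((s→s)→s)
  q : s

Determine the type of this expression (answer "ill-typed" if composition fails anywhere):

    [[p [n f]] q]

[n f]: f is ((s→s)→s), n is (s→s); result s.
[p [n f]]: p is (s→s), [n f] is s; result s.
[[p [n f]] q]: s with s — neither is a function whose domain matches the other; composition fails here.

ill-typed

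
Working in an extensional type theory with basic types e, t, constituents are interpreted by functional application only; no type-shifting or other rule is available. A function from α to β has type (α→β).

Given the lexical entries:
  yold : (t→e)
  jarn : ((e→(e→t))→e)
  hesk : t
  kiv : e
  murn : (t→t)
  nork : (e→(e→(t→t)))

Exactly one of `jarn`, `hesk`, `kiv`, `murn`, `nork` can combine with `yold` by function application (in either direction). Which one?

jarn : ((e→(e→t))→e) — no; yold wants t, and jarn wants (e→(e→t)).
hesk — combines: yold : (t→e) takes hesk : t as argument, giving e.
kiv : e — no; yold wants t, and kiv wants nothing (atomic).
murn : (t→t) — no; yold wants t, and murn wants t.
nork : (e→(e→(t→t))) — no; yold wants t, and nork wants e.

hesk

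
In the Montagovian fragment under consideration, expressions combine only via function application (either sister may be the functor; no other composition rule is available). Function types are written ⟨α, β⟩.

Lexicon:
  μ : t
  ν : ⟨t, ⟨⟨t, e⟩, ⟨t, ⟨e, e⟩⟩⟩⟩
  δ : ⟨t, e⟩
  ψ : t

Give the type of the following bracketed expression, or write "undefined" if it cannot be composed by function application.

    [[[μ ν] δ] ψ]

At [μ ν], ν : ⟨t, ⟨⟨t, e⟩, ⟨t, ⟨e, e⟩⟩⟩⟩ takes μ : t, giving ⟨⟨t, e⟩, ⟨t, ⟨e, e⟩⟩⟩.
At [[μ ν] δ], [μ ν] : ⟨⟨t, e⟩, ⟨t, ⟨e, e⟩⟩⟩ takes δ : ⟨t, e⟩, giving ⟨t, ⟨e, e⟩⟩.
At [[[μ ν] δ] ψ], [[μ ν] δ] : ⟨t, ⟨e, e⟩⟩ takes ψ : t, giving ⟨e, e⟩.

⟨e, e⟩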